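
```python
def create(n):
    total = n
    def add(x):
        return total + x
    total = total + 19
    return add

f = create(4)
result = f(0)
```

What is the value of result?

Step 1: create(4) sets total = 4, then total = 4 + 19 = 23.
Step 2: Closures capture by reference, so add sees total = 23.
Step 3: f(0) returns 23 + 0 = 23

The answer is 23.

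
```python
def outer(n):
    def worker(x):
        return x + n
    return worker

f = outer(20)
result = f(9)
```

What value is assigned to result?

Step 1: outer(20) creates a closure that captures n = 20.
Step 2: f(9) calls the closure with x = 9, returning 9 + 20 = 29.
Step 3: result = 29

The answer is 29.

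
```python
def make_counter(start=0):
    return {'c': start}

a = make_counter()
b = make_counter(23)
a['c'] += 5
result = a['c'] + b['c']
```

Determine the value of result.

Step 1: make_counter() returns a new dict each call (immutable default 0).
Step 2: a = {'c': 0}, b = {'c': 23}.
Step 3: a['c'] += 5 = 5. result = 5 + 23 = 28

The answer is 28.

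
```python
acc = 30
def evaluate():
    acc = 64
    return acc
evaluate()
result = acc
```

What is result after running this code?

Step 1: acc = 30 globally.
Step 2: evaluate() creates a LOCAL acc = 64 (no global keyword!).
Step 3: The global acc is unchanged. result = 30

The answer is 30.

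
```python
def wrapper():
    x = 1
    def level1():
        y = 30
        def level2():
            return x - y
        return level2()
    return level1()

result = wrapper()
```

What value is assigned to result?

Step 1: x = 1 in wrapper. y = 30 in level1.
Step 2: level2() reads x = 1 and y = 30 from enclosing scopes.
Step 3: result = 1 - 30 = -29

The answer is -29.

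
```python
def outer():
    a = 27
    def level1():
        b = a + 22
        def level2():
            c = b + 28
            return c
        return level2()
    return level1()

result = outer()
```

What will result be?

Step 1: a = 27. b = a + 22 = 49.
Step 2: c = b + 28 = 49 + 28 = 77.
Step 3: result = 77

The answer is 77.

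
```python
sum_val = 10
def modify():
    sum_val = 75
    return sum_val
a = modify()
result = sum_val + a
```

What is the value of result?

Step 1: Global sum_val = 10. modify() returns local sum_val = 75.
Step 2: a = 75. Global sum_val still = 10.
Step 3: result = 10 + 75 = 85

The answer is 85.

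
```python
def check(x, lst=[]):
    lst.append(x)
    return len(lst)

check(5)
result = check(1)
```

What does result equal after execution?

Step 1: Mutable default list persists between calls.
Step 2: First call: lst = [5], len = 1. Second call: lst = [5, 1], len = 2.
Step 3: result = 2

The answer is 2.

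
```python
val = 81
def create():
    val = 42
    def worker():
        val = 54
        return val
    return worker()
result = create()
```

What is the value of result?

Step 1: Three scopes define val: global (81), create (42), worker (54).
Step 2: worker() has its own local val = 54, which shadows both enclosing and global.
Step 3: result = 54 (local wins in LEGB)

The answer is 54.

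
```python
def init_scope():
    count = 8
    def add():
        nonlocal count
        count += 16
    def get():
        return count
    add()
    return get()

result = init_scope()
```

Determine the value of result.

Step 1: count = 8. add() modifies it via nonlocal, get() reads it.
Step 2: add() makes count = 8 + 16 = 24.
Step 3: get() returns 24. result = 24

The answer is 24.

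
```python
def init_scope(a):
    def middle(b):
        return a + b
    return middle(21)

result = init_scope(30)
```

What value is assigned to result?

Step 1: init_scope(30) passes a = 30.
Step 2: middle(21) has b = 21, reads a = 30 from enclosing.
Step 3: result = 30 + 21 = 51

The answer is 51.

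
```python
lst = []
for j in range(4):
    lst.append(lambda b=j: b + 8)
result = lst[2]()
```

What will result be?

Step 1: Default argument b=j captures j's value at definition time.
Step 2: lst[2] was defined when j = 2, so b defaults to 2.
Step 3: result = 2 + 8 = 10 (default arg fixes the late binding issue)

The answer is 10.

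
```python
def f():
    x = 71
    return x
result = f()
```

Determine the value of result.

Step 1: f() defines x = 71 in its local scope.
Step 2: return x finds the local variable x = 71.
Step 3: result = 71

The answer is 71.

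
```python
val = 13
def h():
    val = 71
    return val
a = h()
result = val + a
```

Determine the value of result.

Step 1: Global val = 13. h() returns local val = 71.
Step 2: a = 71. Global val still = 13.
Step 3: result = 13 + 71 = 84

The answer is 84.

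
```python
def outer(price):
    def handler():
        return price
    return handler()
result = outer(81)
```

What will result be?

Step 1: outer(81) binds parameter price = 81.
Step 2: handler() looks up price in enclosing scope and finds the parameter price = 81.
Step 3: result = 81

The answer is 81.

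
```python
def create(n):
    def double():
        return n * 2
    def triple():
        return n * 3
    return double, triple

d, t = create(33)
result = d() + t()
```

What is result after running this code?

Step 1: Both closures capture the same n = 33.
Step 2: d() = 33 * 2 = 66, t() = 33 * 3 = 99.
Step 3: result = 66 + 99 = 165

The answer is 165.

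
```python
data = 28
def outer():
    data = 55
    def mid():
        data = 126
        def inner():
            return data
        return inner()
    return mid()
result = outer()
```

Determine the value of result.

Step 1: Three levels of shadowing: global 28, outer 55, mid 126.
Step 2: inner() finds data = 126 in enclosing mid() scope.
Step 3: result = 126

The answer is 126.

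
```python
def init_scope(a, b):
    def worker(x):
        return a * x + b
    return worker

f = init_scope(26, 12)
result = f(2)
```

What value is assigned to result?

Step 1: init_scope(26, 12) captures a = 26, b = 12.
Step 2: f(2) computes 26 * 2 + 12 = 64.
Step 3: result = 64

The answer is 64.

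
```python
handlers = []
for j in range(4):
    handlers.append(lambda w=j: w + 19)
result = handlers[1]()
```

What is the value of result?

Step 1: Default argument w=j captures j's value at definition time.
Step 2: handlers[1] was defined when j = 1, so w defaults to 1.
Step 3: result = 1 + 19 = 20 (default arg fixes the late binding issue)

The answer is 20.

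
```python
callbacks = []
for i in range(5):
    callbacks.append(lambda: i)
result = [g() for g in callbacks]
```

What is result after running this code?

Step 1: All 5 lambdas share the same variable i.
Step 2: After the loop, i = 4.
Step 3: Each call returns 4. result = [4, 4, 4, 4, 4]

The answer is [4, 4, 4, 4, 4].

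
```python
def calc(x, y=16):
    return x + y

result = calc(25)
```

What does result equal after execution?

Step 1: calc(25) uses default y = 16.
Step 2: Returns 25 + 16 = 41.
Step 3: result = 41

The answer is 41.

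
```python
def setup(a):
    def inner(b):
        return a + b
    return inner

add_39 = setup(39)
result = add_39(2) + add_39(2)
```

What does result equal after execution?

Step 1: add_39 captures a = 39.
Step 2: add_39(2) = 39 + 2 = 41, called twice.
Step 3: result = 41 + 41 = 82

The answer is 82.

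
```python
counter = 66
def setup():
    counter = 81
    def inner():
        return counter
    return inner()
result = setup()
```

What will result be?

Step 1: counter = 66 globally, but setup() defines counter = 81 locally.
Step 2: inner() looks up counter. Not in local scope, so checks enclosing scope (setup) and finds counter = 81.
Step 3: result = 81

The answer is 81.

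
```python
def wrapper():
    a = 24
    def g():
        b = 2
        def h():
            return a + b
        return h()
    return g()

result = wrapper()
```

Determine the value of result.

Step 1: wrapper() defines a = 24. g() defines b = 2.
Step 2: h() accesses both from enclosing scopes: a = 24, b = 2.
Step 3: result = 24 + 2 = 26

The answer is 26.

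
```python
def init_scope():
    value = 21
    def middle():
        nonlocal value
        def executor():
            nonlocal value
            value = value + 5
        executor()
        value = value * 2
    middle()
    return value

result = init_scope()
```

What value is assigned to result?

Step 1: value = 21.
Step 2: executor() adds 5: value = 21 + 5 = 26.
Step 3: middle() doubles: value = 26 * 2 = 52.
Step 4: result = 52

The answer is 52.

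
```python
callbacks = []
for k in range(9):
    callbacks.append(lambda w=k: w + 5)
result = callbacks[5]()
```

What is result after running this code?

Step 1: Default argument w=k captures k's value at definition time.
Step 2: callbacks[5] was defined when k = 5, so w defaults to 5.
Step 3: result = 5 + 5 = 10 (default arg fixes the late binding issue)

The answer is 10.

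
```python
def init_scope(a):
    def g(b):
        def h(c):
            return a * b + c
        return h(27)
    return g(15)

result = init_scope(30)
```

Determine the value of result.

Step 1: a = 30, b = 15, c = 27.
Step 2: h() computes a * b + c = 30 * 15 + 27 = 477.
Step 3: result = 477

The answer is 477.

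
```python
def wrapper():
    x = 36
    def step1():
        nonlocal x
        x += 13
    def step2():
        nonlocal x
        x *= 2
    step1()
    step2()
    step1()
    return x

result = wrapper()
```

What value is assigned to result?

Step 1: x = 36.
Step 2: step1(): x = 36 + 13 = 49.
Step 3: step2(): x = 49 * 2 = 98.
Step 4: step1(): x = 98 + 13 = 111. result = 111

The answer is 111.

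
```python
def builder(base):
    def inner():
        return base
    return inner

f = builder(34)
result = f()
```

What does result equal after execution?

Step 1: builder(34) creates closure capturing base = 34.
Step 2: f() returns the captured base = 34.
Step 3: result = 34

The answer is 34.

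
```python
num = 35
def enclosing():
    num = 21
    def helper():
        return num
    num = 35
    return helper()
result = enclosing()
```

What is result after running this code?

Step 1: enclosing() sets num = 21, then later num = 35.
Step 2: helper() is called after num is reassigned to 35. Closures capture variables by reference, not by value.
Step 3: result = 35

The answer is 35.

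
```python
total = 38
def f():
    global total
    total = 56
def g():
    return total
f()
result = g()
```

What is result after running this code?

Step 1: total = 38.
Step 2: f() sets global total = 56.
Step 3: g() reads global total = 56. result = 56

The answer is 56.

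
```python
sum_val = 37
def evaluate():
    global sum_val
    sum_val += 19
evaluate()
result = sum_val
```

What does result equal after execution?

Step 1: sum_val = 37 globally.
Step 2: evaluate() modifies global sum_val: sum_val += 19 = 56.
Step 3: result = 56

The answer is 56.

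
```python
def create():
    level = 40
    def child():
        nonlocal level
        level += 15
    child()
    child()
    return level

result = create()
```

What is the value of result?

Step 1: level starts at 40.
Step 2: child() is called 2 times, each adding 15.
Step 3: level = 40 + 15 * 2 = 70

The answer is 70.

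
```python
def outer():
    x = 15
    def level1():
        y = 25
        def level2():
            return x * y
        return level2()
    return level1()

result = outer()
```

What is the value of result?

Step 1: x = 15 in outer. y = 25 in level1.
Step 2: level2() reads x = 15 and y = 25 from enclosing scopes.
Step 3: result = 15 * 25 = 375

The answer is 375.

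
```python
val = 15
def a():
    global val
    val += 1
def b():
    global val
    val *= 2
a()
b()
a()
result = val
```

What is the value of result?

Step 1: val = 15.
Step 2: a(): val = 15 + 1 = 16.
Step 3: b(): val = 16 * 2 = 32.
Step 4: a(): val = 32 + 1 = 33

The answer is 33.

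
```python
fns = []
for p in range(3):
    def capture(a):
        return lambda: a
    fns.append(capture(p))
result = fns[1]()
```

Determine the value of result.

Step 1: capture(p) creates a new scope capturing a = p at call time.
Step 2: fns[1] = capture(1), so its lambda captures a = 1.
Step 3: result = 1 (closure factory fixes late binding)

The answer is 1.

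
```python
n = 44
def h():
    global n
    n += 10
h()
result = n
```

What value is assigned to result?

Step 1: n = 44 globally.
Step 2: h() modifies global n: n += 10 = 54.
Step 3: result = 54

The answer is 54.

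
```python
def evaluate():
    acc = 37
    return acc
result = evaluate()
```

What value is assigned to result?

Step 1: evaluate() defines acc = 37 in its local scope.
Step 2: return acc finds the local variable acc = 37.
Step 3: result = 37

The answer is 37.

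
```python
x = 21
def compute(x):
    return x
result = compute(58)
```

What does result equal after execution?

Step 1: Global x = 21.
Step 2: compute(58) takes parameter x = 58, which shadows the global.
Step 3: result = 58

The answer is 58.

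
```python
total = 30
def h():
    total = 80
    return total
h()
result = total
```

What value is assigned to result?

Step 1: Global total = 30.
Step 2: h() creates local total = 80 (shadow, not modification).
Step 3: After h() returns, global total is unchanged. result = 30

The answer is 30.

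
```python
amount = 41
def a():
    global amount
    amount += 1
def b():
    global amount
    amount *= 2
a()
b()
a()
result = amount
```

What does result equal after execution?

Step 1: amount = 41.
Step 2: a(): amount = 41 + 1 = 42.
Step 3: b(): amount = 42 * 2 = 84.
Step 4: a(): amount = 84 + 1 = 85

The answer is 85.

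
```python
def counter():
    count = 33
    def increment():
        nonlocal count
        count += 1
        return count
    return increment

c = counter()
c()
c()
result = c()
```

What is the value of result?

Step 1: counter() creates closure with count = 33.
Step 2: Each c() call increments count via nonlocal. After 3 calls: 33 + 3 = 36.
Step 3: result = 36

The answer is 36.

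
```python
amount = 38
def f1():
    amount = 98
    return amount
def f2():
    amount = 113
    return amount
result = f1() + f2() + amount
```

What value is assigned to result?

Step 1: Each function shadows global amount with its own local.
Step 2: f1() returns 98, f2() returns 113.
Step 3: Global amount = 38 is unchanged. result = 98 + 113 + 38 = 249

The answer is 249.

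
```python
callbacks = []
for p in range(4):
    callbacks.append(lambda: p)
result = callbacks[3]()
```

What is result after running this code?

Step 1: The loop creates 4 lambdas, all referencing the same variable p.
Step 2: After the loop, p = 3 (final value).
Step 3: callbacks[3]() looks up p at call time and finds 3. This is the late binding gotcha. result = 3

The answer is 3.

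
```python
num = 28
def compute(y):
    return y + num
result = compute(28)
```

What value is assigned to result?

Step 1: num = 28 is defined globally.
Step 2: compute(28) uses parameter y = 28 and looks up num from global scope = 28.
Step 3: result = 28 + 28 = 56

The answer is 56.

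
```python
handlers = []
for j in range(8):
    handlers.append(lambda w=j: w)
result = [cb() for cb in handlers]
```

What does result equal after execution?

Step 1: Default arg w=j captures j at each iteration.
Step 2: Each lambda has its own default: 0, 1, ..., 7.
Step 3: result = [0, 1, 2, 3, 4, 5, 6, 7]

The answer is [0, 1, 2, 3, 4, 5, 6, 7].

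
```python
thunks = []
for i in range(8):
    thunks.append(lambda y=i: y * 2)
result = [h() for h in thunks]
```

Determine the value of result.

Step 1: Default arg y=i captures i at each iteration.
Step 2: thunks[k] has y defaulting to k, returns k * 2.
Step 3: result = [0, 2, 4, 6, 8, 10, 12, 14]

The answer is [0, 2, 4, 6, 8, 10, 12, 14].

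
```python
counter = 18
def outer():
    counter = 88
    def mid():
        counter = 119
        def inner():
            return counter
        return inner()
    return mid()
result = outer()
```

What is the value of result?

Step 1: Three levels of shadowing: global 18, outer 88, mid 119.
Step 2: inner() finds counter = 119 in enclosing mid() scope.
Step 3: result = 119

The answer is 119.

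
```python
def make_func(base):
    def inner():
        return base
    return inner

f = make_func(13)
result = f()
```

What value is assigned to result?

Step 1: make_func(13) creates closure capturing base = 13.
Step 2: f() returns the captured base = 13.
Step 3: result = 13

The answer is 13.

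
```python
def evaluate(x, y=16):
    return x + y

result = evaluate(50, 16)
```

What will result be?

Step 1: evaluate(50, 16) overrides default y with 16.
Step 2: Returns 50 + 16 = 66.
Step 3: result = 66

The answer is 66.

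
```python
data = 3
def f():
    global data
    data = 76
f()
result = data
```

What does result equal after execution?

Step 1: data = 3 globally.
Step 2: f() declares global data and sets it to 76.
Step 3: After f(), global data = 76. result = 76

The answer is 76.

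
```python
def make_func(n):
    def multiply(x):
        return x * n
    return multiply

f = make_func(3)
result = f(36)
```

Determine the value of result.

Step 1: make_func(3) returns multiply closure with n = 3.
Step 2: f(36) computes 36 * 3 = 108.
Step 3: result = 108

The answer is 108.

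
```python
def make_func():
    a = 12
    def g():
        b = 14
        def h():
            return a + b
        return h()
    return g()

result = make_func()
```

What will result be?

Step 1: make_func() defines a = 12. g() defines b = 14.
Step 2: h() accesses both from enclosing scopes: a = 12, b = 14.
Step 3: result = 12 + 14 = 26

The answer is 26.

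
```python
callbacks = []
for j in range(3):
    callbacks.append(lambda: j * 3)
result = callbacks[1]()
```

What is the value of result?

Step 1: All lambdas reference the same variable j (late binding).
Step 2: After the loop, j = 2. Every lambda returns j * 3.
Step 3: callbacks[1]() = 2 * 3 = 6

The answer is 6.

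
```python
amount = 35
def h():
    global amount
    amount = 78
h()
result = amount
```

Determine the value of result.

Step 1: amount = 35 globally.
Step 2: h() declares global amount and sets it to 78.
Step 3: After h(), global amount = 78. result = 78

The answer is 78.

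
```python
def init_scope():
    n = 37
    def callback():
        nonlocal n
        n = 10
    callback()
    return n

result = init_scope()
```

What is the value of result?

Step 1: init_scope() sets n = 37.
Step 2: callback() uses nonlocal to reassign n = 10.
Step 3: result = 10

The answer is 10.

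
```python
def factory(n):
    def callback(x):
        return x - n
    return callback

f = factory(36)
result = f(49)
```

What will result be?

Step 1: factory(36) creates a closure capturing n = 36.
Step 2: f(49) computes 49 - 36 = 13.
Step 3: result = 13

The answer is 13.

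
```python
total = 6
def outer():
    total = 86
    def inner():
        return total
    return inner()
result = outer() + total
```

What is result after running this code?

Step 1: Global total = 6. outer() shadows with total = 86.
Step 2: inner() returns enclosing total = 86. outer() = 86.
Step 3: result = 86 + global total (6) = 92

The answer is 92.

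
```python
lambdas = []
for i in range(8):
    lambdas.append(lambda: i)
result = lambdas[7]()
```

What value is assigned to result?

Step 1: The loop creates 8 lambdas, all referencing the same variable i.
Step 2: After the loop, i = 7 (final value).
Step 3: lambdas[7]() looks up i at call time and finds 7. This is the late binding gotcha. result = 7

The answer is 7.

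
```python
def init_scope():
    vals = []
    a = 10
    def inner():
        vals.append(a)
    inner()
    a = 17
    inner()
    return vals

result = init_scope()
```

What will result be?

Step 1: a = 10. inner() appends current a to vals.
Step 2: First inner(): appends 10. Then a = 17.
Step 3: Second inner(): appends 17 (closure sees updated a). result = [10, 17]

The answer is [10, 17].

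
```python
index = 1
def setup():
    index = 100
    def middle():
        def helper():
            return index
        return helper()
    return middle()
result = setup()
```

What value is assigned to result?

Step 1: setup() defines index = 100. middle() and helper() have no local index.
Step 2: helper() checks local (none), enclosing middle() (none), enclosing setup() and finds index = 100.
Step 3: result = 100

The answer is 100.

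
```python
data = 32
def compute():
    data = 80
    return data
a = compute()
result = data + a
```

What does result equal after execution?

Step 1: Global data = 32. compute() returns local data = 80.
Step 2: a = 80. Global data still = 32.
Step 3: result = 32 + 80 = 112

The answer is 112.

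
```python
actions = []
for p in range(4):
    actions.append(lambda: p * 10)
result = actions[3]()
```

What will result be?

Step 1: All lambdas reference the same variable p (late binding).
Step 2: After the loop, p = 3. Every lambda returns p * 10.
Step 3: actions[3]() = 3 * 10 = 30

The answer is 30.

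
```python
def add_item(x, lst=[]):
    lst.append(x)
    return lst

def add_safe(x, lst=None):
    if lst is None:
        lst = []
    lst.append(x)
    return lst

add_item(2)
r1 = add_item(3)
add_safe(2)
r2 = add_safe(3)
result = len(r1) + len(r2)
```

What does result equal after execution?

Step 1: add_item shares mutable default: after 2 calls, lst = [2, 3], len = 2.
Step 2: add_safe creates fresh list each time: r2 = [3], len = 1.
Step 3: result = 2 + 1 = 3

The answer is 3.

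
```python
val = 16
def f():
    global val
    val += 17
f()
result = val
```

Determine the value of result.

Step 1: val = 16 globally.
Step 2: f() modifies global val: val += 17 = 33.
Step 3: result = 33

The answer is 33.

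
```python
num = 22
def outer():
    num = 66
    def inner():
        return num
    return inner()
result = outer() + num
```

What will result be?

Step 1: Global num = 22. outer() shadows with num = 66.
Step 2: inner() returns enclosing num = 66. outer() = 66.
Step 3: result = 66 + global num (22) = 88

The answer is 88.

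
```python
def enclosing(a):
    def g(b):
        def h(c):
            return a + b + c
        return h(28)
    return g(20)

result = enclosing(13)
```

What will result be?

Step 1: a = 13, b = 20, c = 28 across three nested scopes.
Step 2: h() accesses all three via LEGB rule.
Step 3: result = 13 + 20 + 28 = 61

The answer is 61.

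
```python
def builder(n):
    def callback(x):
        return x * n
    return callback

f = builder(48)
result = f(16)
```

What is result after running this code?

Step 1: builder(48) creates a closure capturing n = 48.
Step 2: f(16) computes 16 * 48 = 768.
Step 3: result = 768

The answer is 768.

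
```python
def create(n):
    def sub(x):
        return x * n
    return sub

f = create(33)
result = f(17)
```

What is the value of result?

Step 1: create(33) creates a closure capturing n = 33.
Step 2: f(17) computes 17 * 33 = 561.
Step 3: result = 561

The answer is 561.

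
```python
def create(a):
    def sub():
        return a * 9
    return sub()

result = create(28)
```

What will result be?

Step 1: create(28) binds parameter a = 28.
Step 2: sub() accesses a = 28 from enclosing scope.
Step 3: result = 28 * 9 = 252

The answer is 252.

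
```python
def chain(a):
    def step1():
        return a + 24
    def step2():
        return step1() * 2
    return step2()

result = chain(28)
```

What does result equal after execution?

Step 1: chain(28) captures a = 28.
Step 2: step2() calls step1() which returns 28 + 24 = 52.
Step 3: step2() returns 52 * 2 = 104

The answer is 104.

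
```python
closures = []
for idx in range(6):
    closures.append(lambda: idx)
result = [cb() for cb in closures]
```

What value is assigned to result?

Step 1: All 6 lambdas share the same variable idx.
Step 2: After the loop, idx = 5.
Step 3: Each call returns 5. result = [5, 5, 5, 5, 5, 5]

The answer is [5, 5, 5, 5, 5, 5].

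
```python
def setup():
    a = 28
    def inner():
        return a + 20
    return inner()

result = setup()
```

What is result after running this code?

Step 1: setup() defines a = 28.
Step 2: inner() reads a = 28 from enclosing scope, returns 28 + 20 = 48.
Step 3: result = 48

The answer is 48.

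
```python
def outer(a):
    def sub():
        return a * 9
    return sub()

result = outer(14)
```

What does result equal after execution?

Step 1: outer(14) binds parameter a = 14.
Step 2: sub() accesses a = 14 from enclosing scope.
Step 3: result = 14 * 9 = 126

The answer is 126.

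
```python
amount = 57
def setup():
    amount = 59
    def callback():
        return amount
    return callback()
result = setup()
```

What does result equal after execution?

Step 1: amount = 57 globally, but setup() defines amount = 59 locally.
Step 2: callback() looks up amount. Not in local scope, so checks enclosing scope (setup) and finds amount = 59.
Step 3: result = 59

The answer is 59.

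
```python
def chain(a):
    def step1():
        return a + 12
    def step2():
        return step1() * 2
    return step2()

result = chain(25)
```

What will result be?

Step 1: chain(25) captures a = 25.
Step 2: step2() calls step1() which returns 25 + 12 = 37.
Step 3: step2() returns 37 * 2 = 74

The answer is 74.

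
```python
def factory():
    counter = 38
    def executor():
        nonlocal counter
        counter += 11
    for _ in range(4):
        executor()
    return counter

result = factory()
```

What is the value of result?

Step 1: counter = 38.
Step 2: executor() is called 4 times in a loop, each adding 11 via nonlocal.
Step 3: counter = 38 + 11 * 4 = 82

The answer is 82.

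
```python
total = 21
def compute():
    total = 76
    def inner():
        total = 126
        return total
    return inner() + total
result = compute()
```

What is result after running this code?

Step 1: compute() has local total = 76. inner() has local total = 126.
Step 2: inner() returns its local total = 126.
Step 3: compute() returns 126 + its own total (76) = 202

The answer is 202.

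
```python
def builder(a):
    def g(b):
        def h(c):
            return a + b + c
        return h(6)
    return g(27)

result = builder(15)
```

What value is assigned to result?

Step 1: a = 15, b = 27, c = 6 across three nested scopes.
Step 2: h() accesses all three via LEGB rule.
Step 3: result = 15 + 27 + 6 = 48

The answer is 48.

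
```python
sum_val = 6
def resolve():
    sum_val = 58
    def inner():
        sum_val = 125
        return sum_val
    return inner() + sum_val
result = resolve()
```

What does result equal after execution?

Step 1: resolve() has local sum_val = 58. inner() has local sum_val = 125.
Step 2: inner() returns its local sum_val = 125.
Step 3: resolve() returns 125 + its own sum_val (58) = 183

The answer is 183.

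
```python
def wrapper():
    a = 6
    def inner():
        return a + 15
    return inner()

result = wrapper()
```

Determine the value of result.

Step 1: wrapper() defines a = 6.
Step 2: inner() reads a = 6 from enclosing scope, returns 6 + 15 = 21.
Step 3: result = 21

The answer is 21.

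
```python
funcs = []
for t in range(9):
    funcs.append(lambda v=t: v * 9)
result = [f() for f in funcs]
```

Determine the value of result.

Step 1: Default arg v=t captures t at each iteration.
Step 2: funcs[k] has v defaulting to k, returns k * 9.
Step 3: result = [0, 9, 18, 27, 36, 45, 54, 63, 72]

The answer is [0, 9, 18, 27, 36, 45, 54, 63, 72].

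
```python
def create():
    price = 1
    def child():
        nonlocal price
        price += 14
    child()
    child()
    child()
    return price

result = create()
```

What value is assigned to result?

Step 1: price starts at 1.
Step 2: child() is called 3 times, each adding 14.
Step 3: price = 1 + 14 * 3 = 43

The answer is 43.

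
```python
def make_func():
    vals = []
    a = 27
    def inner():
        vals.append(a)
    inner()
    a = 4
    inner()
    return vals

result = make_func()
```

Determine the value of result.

Step 1: a = 27. inner() appends current a to vals.
Step 2: First inner(): appends 27. Then a = 4.
Step 3: Second inner(): appends 4 (closure sees updated a). result = [27, 4]

The answer is [27, 4].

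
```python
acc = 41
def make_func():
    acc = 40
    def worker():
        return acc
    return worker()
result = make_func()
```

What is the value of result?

Step 1: acc = 41 globally, but make_func() defines acc = 40 locally.
Step 2: worker() looks up acc. Not in local scope, so checks enclosing scope (make_func) and finds acc = 40.
Step 3: result = 40

The answer is 40.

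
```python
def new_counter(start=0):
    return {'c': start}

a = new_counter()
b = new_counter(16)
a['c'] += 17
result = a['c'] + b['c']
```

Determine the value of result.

Step 1: new_counter() returns a new dict each call (immutable default 0).
Step 2: a = {'c': 0}, b = {'c': 16}.
Step 3: a['c'] += 17 = 17. result = 17 + 16 = 33

The answer is 33.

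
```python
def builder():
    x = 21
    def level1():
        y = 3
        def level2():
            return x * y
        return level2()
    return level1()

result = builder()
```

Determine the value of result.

Step 1: x = 21 in builder. y = 3 in level1.
Step 2: level2() reads x = 21 and y = 3 from enclosing scopes.
Step 3: result = 21 * 3 = 63

The answer is 63.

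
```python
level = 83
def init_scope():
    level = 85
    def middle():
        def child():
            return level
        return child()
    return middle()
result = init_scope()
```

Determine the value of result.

Step 1: init_scope() defines level = 85. middle() and child() have no local level.
Step 2: child() checks local (none), enclosing middle() (none), enclosing init_scope() and finds level = 85.
Step 3: result = 85

The answer is 85.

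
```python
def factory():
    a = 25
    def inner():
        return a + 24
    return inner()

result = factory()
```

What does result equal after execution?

Step 1: factory() defines a = 25.
Step 2: inner() reads a = 25 from enclosing scope, returns 25 + 24 = 49.
Step 3: result = 49

The answer is 49.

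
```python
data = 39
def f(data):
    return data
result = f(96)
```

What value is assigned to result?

Step 1: Global data = 39.
Step 2: f(96) takes parameter data = 96, which shadows the global.
Step 3: result = 96

The answer is 96.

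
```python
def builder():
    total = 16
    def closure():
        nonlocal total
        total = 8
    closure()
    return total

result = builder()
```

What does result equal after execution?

Step 1: builder() sets total = 16.
Step 2: closure() uses nonlocal to reassign total = 8.
Step 3: result = 8

The answer is 8.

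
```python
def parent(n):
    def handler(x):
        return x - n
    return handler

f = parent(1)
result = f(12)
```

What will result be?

Step 1: parent(1) creates a closure capturing n = 1.
Step 2: f(12) computes 12 - 1 = 11.
Step 3: result = 11

The answer is 11.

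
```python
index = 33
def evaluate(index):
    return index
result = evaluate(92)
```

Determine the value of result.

Step 1: Global index = 33.
Step 2: evaluate(92) takes parameter index = 92, which shadows the global.
Step 3: result = 92

The answer is 92.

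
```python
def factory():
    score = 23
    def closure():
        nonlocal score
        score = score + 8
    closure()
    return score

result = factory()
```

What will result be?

Step 1: factory() sets score = 23.
Step 2: closure() uses nonlocal to modify score in factory's scope: score = 23 + 8 = 31.
Step 3: factory() returns the modified score = 31

The answer is 31.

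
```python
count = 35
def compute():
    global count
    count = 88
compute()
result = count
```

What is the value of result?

Step 1: count = 35 globally.
Step 2: compute() declares global count and sets it to 88.
Step 3: After compute(), global count = 88. result = 88

The answer is 88.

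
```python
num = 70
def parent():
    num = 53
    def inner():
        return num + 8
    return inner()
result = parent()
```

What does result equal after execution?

Step 1: parent() shadows global num with num = 53.
Step 2: inner() finds num = 53 in enclosing scope, computes 53 + 8 = 61.
Step 3: result = 61

The answer is 61.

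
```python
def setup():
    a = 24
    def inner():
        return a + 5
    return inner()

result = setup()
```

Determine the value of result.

Step 1: setup() defines a = 24.
Step 2: inner() reads a = 24 from enclosing scope, returns 24 + 5 = 29.
Step 3: result = 29

The answer is 29.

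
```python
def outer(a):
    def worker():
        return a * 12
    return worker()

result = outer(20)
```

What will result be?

Step 1: outer(20) binds parameter a = 20.
Step 2: worker() accesses a = 20 from enclosing scope.
Step 3: result = 20 * 12 = 240

The answer is 240.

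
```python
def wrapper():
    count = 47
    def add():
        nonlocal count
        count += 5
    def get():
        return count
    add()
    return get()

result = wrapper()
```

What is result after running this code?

Step 1: count = 47. add() modifies it via nonlocal, get() reads it.
Step 2: add() makes count = 47 + 5 = 52.
Step 3: get() returns 52. result = 52

The answer is 52.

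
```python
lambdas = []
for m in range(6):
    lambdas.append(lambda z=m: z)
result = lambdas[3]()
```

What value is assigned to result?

Step 1: Default argument z=m captures m's value at each iteration.
Step 2: lambdas[3] captured z = 3 when m was 3.
Step 3: result = 3

The answer is 3.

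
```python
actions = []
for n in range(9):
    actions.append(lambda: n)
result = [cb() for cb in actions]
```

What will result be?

Step 1: All 9 lambdas share the same variable n.
Step 2: After the loop, n = 8.
Step 3: Each call returns 8. result = [8, 8, 8, 8, 8, 8, 8, 8, 8]

The answer is [8, 8, 8, 8, 8, 8, 8, 8, 8].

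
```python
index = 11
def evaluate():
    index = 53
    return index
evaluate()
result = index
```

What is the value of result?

Step 1: Global index = 11.
Step 2: evaluate() creates local index = 53 (shadow, not modification).
Step 3: After evaluate() returns, global index is unchanged. result = 11

The answer is 11.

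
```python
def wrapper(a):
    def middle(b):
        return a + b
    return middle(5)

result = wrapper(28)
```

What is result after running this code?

Step 1: wrapper(28) passes a = 28.
Step 2: middle(5) has b = 5, reads a = 28 from enclosing.
Step 3: result = 28 + 5 = 33

The answer is 33.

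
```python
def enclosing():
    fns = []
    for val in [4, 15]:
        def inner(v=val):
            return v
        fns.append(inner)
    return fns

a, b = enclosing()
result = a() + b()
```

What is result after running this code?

Step 1: Default argument v=val captures val at each iteration.
Step 2: a() returns 4 (captured at first iteration), b() returns 15 (captured at second).
Step 3: result = 4 + 15 = 19

The answer is 19.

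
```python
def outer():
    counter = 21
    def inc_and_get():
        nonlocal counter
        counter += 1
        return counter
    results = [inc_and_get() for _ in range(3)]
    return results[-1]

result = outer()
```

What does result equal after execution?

Step 1: counter = 21.
Step 2: Three calls to inc_and_get(), each adding 1.
Step 3: Last value = 21 + 1 * 3 = 24

The answer is 24.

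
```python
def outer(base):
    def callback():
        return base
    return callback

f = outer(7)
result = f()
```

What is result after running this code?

Step 1: outer(7) creates closure capturing base = 7.
Step 2: f() returns the captured base = 7.
Step 3: result = 7

The answer is 7.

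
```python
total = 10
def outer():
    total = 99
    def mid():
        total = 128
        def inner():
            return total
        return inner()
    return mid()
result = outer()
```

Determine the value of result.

Step 1: Three levels of shadowing: global 10, outer 99, mid 128.
Step 2: inner() finds total = 128 in enclosing mid() scope.
Step 3: result = 128

The answer is 128.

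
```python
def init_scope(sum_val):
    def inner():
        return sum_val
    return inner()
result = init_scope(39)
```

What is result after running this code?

Step 1: init_scope(39) binds parameter sum_val = 39.
Step 2: inner() looks up sum_val in enclosing scope and finds the parameter sum_val = 39.
Step 3: result = 39

The answer is 39.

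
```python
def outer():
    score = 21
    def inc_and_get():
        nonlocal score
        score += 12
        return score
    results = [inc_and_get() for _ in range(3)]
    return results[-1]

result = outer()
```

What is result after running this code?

Step 1: score = 21.
Step 2: Three calls to inc_and_get(), each adding 12.
Step 3: Last value = 21 + 12 * 3 = 57

The answer is 57.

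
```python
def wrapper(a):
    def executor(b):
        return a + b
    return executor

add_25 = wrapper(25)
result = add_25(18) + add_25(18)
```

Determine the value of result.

Step 1: add_25 captures a = 25.
Step 2: add_25(18) = 25 + 18 = 43, called twice.
Step 3: result = 43 + 43 = 86

The answer is 86.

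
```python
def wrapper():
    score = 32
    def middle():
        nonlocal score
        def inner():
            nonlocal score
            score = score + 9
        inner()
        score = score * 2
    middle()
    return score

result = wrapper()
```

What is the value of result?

Step 1: score = 32.
Step 2: inner() adds 9: score = 32 + 9 = 41.
Step 3: middle() doubles: score = 41 * 2 = 82.
Step 4: result = 82

The answer is 82.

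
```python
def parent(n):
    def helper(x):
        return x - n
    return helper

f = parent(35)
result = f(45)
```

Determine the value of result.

Step 1: parent(35) creates a closure capturing n = 35.
Step 2: f(45) computes 45 - 35 = 10.
Step 3: result = 10

The answer is 10.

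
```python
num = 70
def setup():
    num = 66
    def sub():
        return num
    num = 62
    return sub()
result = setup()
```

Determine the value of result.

Step 1: setup() sets num = 66, then later num = 62.
Step 2: sub() is called after num is reassigned to 62. Closures capture variables by reference, not by value.
Step 3: result = 62

The answer is 62.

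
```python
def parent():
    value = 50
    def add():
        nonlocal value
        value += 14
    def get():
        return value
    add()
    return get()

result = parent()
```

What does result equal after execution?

Step 1: value = 50. add() modifies it via nonlocal, get() reads it.
Step 2: add() makes value = 50 + 14 = 64.
Step 3: get() returns 64. result = 64

The answer is 64.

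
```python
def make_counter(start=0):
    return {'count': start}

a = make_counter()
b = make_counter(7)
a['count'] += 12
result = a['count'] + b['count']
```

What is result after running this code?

Step 1: make_counter() returns a new dict each call (immutable default 0).
Step 2: a = {'count': 0}, b = {'count': 7}.
Step 3: a['count'] += 12 = 12. result = 12 + 7 = 19

The answer is 19.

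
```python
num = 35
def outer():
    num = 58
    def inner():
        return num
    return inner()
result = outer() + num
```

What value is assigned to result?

Step 1: Global num = 35. outer() shadows with num = 58.
Step 2: inner() returns enclosing num = 58. outer() = 58.
Step 3: result = 58 + global num (35) = 93

The answer is 93.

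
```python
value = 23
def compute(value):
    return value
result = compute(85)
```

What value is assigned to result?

Step 1: Global value = 23.
Step 2: compute(85) takes parameter value = 85, which shadows the global.
Step 3: result = 85

The answer is 85.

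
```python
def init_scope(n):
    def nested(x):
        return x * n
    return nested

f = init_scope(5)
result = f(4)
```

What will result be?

Step 1: init_scope(5) creates a closure capturing n = 5.
Step 2: f(4) computes 4 * 5 = 20.
Step 3: result = 20

The answer is 20.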